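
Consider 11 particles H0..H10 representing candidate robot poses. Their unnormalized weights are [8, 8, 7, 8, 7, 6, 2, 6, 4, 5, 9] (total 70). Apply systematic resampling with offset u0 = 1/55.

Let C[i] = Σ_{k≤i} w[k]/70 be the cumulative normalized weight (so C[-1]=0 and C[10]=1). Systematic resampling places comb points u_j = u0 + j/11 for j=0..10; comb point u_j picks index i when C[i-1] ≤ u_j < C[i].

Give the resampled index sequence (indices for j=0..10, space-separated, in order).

0 0 1 2 3 4 5 6 8 9 10

C = [4/35, 8/35, 23/70, 31/70, 19/35, 22/35, 23/35, 26/35, 4/5, 61/70, 1]
j=0: u_0=1/55 ∈ [0, 4/35) → index 0
j=1: u_1=6/55 ∈ [0, 4/35) → index 0
j=2: u_2=1/5 ∈ [4/35, 8/35) → index 1
j=3: u_3=16/55 ∈ [8/35, 23/70) → index 2
j=4: u_4=21/55 ∈ [23/70, 31/70) → index 3
j=5: u_5=26/55 ∈ [31/70, 19/35) → index 4
j=6: u_6=31/55 ∈ [19/35, 22/35) → index 5
j=7: u_7=36/55 ∈ [22/35, 23/35) → index 6
j=8: u_8=41/55 ∈ [26/35, 4/5) → index 8
j=9: u_9=46/55 ∈ [4/5, 61/70) → index 9
j=10: u_10=51/55 ∈ [61/70, 1) → index 10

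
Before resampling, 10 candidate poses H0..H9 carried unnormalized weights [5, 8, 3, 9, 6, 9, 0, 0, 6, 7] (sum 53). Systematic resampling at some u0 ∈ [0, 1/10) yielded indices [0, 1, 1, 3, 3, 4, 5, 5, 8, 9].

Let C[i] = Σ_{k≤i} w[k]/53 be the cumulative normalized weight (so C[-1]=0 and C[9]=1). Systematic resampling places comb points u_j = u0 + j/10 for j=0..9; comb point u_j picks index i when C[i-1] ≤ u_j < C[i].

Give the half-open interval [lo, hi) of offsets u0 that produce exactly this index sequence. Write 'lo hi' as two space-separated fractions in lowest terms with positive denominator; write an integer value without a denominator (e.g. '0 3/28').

1/530 12/265

C = [5/53, 13/53, 16/53, 25/53, 31/53, 40/53, 40/53, 40/53, 46/53, 1]
j=0 picked index 0: u0 ∈ [0, 5/53)
j=1 picked index 1: u0 ∈ [-3/530, 77/530)
j=2 picked index 1: u0 ∈ [-28/265, 12/265)
j=3 picked index 3: u0 ∈ [1/530, 91/530)
j=4 picked index 3: u0 ∈ [-26/265, 19/265)
j=5 picked index 4: u0 ∈ [-3/106, 9/106)
j=6 picked index 5: u0 ∈ [-4/265, 41/265)
j=7 picked index 5: u0 ∈ [-61/530, 29/530)
j=8 picked index 8: u0 ∈ [-12/265, 18/265)
j=9 picked index 9: u0 ∈ [-17/530, 1/10)
intersection: [1/530, 12/265)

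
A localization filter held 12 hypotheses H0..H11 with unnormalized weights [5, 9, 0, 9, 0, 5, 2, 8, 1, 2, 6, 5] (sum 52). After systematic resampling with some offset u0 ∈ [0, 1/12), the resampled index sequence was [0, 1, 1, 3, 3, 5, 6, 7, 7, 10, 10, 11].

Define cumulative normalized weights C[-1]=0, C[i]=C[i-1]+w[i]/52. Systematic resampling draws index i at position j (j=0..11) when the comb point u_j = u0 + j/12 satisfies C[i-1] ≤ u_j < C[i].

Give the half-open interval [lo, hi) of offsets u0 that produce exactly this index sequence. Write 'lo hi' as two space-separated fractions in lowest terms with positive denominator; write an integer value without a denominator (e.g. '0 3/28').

1/26 5/78

C = [5/52, 7/26, 7/26, 23/52, 23/52, 7/13, 15/26, 19/26, 3/4, 41/52, 47/52, 1]
j=0 picked index 0: u0 ∈ [0, 5/52)
j=1 picked index 1: u0 ∈ [1/78, 29/156)
j=2 picked index 1: u0 ∈ [-11/156, 4/39)
j=3 picked index 3: u0 ∈ [1/52, 5/26)
j=4 picked index 3: u0 ∈ [-5/78, 17/156)
j=5 picked index 5: u0 ∈ [1/39, 19/156)
j=6 picked index 6: u0 ∈ [1/26, 1/13)
j=7 picked index 7: u0 ∈ [-1/156, 23/156)
j=8 picked index 7: u0 ∈ [-7/78, 5/78)
j=9 picked index 10: u0 ∈ [1/26, 2/13)
j=10 picked index 10: u0 ∈ [-7/156, 11/156)
j=11 picked index 11: u0 ∈ [-1/78, 1/12)
intersection: [1/26, 5/78)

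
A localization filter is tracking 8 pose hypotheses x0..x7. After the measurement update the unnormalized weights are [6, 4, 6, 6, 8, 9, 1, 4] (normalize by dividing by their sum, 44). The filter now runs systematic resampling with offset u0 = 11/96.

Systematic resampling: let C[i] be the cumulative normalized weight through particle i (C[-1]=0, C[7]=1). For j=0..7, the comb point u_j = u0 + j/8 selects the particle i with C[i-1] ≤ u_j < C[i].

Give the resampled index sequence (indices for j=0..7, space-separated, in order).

0 2 3 3 4 5 5 7

C = [3/22, 5/22, 4/11, 1/2, 15/22, 39/44, 10/11, 1]
j=0: u_0=11/96 ∈ [0, 3/22) → index 0
j=1: u_1=23/96 ∈ [5/22, 4/11) → index 2
j=2: u_2=35/96 ∈ [4/11, 1/2) → index 3
j=3: u_3=47/96 ∈ [4/11, 1/2) → index 3
j=4: u_4=59/96 ∈ [1/2, 15/22) → index 4
j=5: u_5=71/96 ∈ [15/22, 39/44) → index 5
j=6: u_6=83/96 ∈ [15/22, 39/44) → index 5
j=7: u_7=95/96 ∈ [10/11, 1) → index 7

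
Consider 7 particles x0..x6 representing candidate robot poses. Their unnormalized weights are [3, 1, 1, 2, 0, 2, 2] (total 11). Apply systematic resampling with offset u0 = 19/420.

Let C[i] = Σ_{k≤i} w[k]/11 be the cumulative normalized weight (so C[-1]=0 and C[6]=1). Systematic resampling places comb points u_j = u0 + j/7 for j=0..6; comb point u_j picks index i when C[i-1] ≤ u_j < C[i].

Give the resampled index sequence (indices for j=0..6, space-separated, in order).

C = [3/11, 4/11, 5/11, 7/11, 7/11, 9/11, 1]
j=0: u_0=19/420 ∈ [0, 3/11) → index 0
j=1: u_1=79/420 ∈ [0, 3/11) → index 0
j=2: u_2=139/420 ∈ [3/11, 4/11) → index 1
j=3: u_3=199/420 ∈ [5/11, 7/11) → index 3
j=4: u_4=37/60 ∈ [5/11, 7/11) → index 3
j=5: u_5=319/420 ∈ [7/11, 9/11) → index 5
j=6: u_6=379/420 ∈ [9/11, 1) → index 6

0 0 1 3 3 5 6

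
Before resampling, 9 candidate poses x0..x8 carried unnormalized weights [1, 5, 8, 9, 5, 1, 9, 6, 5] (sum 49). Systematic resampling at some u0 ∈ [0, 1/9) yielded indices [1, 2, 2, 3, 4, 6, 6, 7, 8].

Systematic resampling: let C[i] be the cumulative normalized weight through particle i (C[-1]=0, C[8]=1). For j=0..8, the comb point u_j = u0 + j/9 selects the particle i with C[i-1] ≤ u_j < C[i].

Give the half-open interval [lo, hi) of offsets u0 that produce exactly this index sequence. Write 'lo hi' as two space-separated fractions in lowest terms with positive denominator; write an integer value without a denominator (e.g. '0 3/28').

C = [1/49, 6/49, 2/7, 23/49, 4/7, 29/49, 38/49, 44/49, 1]
j=0 picked index 1: u0 ∈ [1/49, 6/49)
j=1 picked index 2: u0 ∈ [5/441, 11/63)
j=2 picked index 2: u0 ∈ [-44/441, 4/63)
j=3 picked index 3: u0 ∈ [-1/21, 20/147)
j=4 picked index 4: u0 ∈ [11/441, 8/63)
j=5 picked index 6: u0 ∈ [16/441, 97/441)
j=6 picked index 6: u0 ∈ [-11/147, 16/147)
j=7 picked index 7: u0 ∈ [-1/441, 53/441)
j=8 picked index 8: u0 ∈ [4/441, 1/9)
intersection: [16/441, 4/63)

16/441 4/63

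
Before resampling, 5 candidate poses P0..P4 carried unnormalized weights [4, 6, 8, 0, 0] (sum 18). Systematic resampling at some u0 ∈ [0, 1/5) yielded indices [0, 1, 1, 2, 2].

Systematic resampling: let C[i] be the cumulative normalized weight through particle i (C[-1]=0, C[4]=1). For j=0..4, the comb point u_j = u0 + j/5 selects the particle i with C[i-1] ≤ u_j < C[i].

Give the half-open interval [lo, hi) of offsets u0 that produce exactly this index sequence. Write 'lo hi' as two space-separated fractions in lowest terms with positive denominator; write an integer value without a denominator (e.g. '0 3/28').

1/45 7/45

C = [2/9, 5/9, 1, 1, 1]
j=0 picked index 0: u0 ∈ [0, 2/9)
j=1 picked index 1: u0 ∈ [1/45, 16/45)
j=2 picked index 1: u0 ∈ [-8/45, 7/45)
j=3 picked index 2: u0 ∈ [-2/45, 2/5)
j=4 picked index 2: u0 ∈ [-11/45, 1/5)
intersection: [1/45, 7/45)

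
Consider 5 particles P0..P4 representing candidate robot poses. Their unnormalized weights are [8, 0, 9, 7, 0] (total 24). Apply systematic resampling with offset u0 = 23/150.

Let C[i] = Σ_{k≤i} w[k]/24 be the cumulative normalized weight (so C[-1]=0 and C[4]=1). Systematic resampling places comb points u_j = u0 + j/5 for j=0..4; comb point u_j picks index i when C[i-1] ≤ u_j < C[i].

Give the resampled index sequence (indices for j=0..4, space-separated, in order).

C = [1/3, 1/3, 17/24, 1, 1]
j=0: u_0=23/150 ∈ [0, 1/3) → index 0
j=1: u_1=53/150 ∈ [1/3, 17/24) → index 2
j=2: u_2=83/150 ∈ [1/3, 17/24) → index 2
j=3: u_3=113/150 ∈ [17/24, 1) → index 3
j=4: u_4=143/150 ∈ [17/24, 1) → index 3

0 2 2 3 3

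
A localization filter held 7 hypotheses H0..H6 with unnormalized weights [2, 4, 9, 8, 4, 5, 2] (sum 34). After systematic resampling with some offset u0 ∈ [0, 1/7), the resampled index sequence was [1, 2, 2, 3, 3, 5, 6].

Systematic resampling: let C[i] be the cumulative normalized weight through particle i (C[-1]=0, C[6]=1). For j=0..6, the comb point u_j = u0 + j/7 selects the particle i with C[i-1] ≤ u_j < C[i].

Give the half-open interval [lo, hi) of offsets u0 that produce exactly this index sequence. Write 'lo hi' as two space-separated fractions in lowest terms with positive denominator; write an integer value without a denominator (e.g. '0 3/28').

C = [1/17, 3/17, 15/34, 23/34, 27/34, 16/17, 1]
j=0 picked index 1: u0 ∈ [1/17, 3/17)
j=1 picked index 2: u0 ∈ [4/119, 71/238)
j=2 picked index 2: u0 ∈ [-13/119, 37/238)
j=3 picked index 3: u0 ∈ [3/238, 59/238)
j=4 picked index 3: u0 ∈ [-31/238, 25/238)
j=5 picked index 5: u0 ∈ [19/238, 27/119)
j=6 picked index 6: u0 ∈ [10/119, 1/7)
intersection: [10/119, 25/238)

10/119 25/238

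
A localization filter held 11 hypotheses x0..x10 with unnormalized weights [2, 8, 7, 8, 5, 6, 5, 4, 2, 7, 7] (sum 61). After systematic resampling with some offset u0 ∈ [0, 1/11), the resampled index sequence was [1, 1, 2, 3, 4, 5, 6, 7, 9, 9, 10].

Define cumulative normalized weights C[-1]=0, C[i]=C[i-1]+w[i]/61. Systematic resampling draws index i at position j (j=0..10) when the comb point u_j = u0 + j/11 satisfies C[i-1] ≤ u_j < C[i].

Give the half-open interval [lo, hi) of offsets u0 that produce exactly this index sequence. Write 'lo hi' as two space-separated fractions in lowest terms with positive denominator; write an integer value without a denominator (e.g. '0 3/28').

31/671 45/671

C = [2/61, 10/61, 17/61, 25/61, 30/61, 36/61, 41/61, 45/61, 47/61, 54/61, 1]
j=0 picked index 1: u0 ∈ [2/61, 10/61)
j=1 picked index 1: u0 ∈ [-39/671, 49/671)
j=2 picked index 2: u0 ∈ [-12/671, 65/671)
j=3 picked index 3: u0 ∈ [4/671, 92/671)
j=4 picked index 4: u0 ∈ [31/671, 86/671)
j=5 picked index 5: u0 ∈ [25/671, 91/671)
j=6 picked index 6: u0 ∈ [30/671, 85/671)
j=7 picked index 7: u0 ∈ [24/671, 68/671)
j=8 picked index 9: u0 ∈ [29/671, 106/671)
j=9 picked index 9: u0 ∈ [-32/671, 45/671)
j=10 picked index 10: u0 ∈ [-16/671, 1/11)
intersection: [31/671, 45/671)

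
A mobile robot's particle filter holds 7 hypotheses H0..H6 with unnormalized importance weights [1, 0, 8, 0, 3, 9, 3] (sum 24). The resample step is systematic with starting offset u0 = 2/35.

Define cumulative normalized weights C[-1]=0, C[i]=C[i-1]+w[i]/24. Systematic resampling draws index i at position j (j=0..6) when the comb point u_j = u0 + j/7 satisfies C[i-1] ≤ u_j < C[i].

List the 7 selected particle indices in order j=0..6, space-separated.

2 2 2 4 5 5 6

C = [1/24, 1/24, 3/8, 3/8, 1/2, 7/8, 1]
j=0: u_0=2/35 ∈ [1/24, 3/8) → index 2
j=1: u_1=1/5 ∈ [1/24, 3/8) → index 2
j=2: u_2=12/35 ∈ [1/24, 3/8) → index 2
j=3: u_3=17/35 ∈ [3/8, 1/2) → index 4
j=4: u_4=22/35 ∈ [1/2, 7/8) → index 5
j=5: u_5=27/35 ∈ [1/2, 7/8) → index 5
j=6: u_6=32/35 ∈ [7/8, 1) → index 6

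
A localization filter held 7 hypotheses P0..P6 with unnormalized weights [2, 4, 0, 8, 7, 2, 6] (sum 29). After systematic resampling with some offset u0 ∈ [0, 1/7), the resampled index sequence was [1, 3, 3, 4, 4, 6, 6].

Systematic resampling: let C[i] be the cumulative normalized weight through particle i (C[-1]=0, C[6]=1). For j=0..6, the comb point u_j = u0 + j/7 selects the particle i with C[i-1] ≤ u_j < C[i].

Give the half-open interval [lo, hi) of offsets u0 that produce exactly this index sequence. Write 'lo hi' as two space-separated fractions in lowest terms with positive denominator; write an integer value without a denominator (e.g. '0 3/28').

C = [2/29, 6/29, 6/29, 14/29, 21/29, 23/29, 1]
j=0 picked index 1: u0 ∈ [2/29, 6/29)
j=1 picked index 3: u0 ∈ [13/203, 69/203)
j=2 picked index 3: u0 ∈ [-16/203, 40/203)
j=3 picked index 4: u0 ∈ [11/203, 60/203)
j=4 picked index 4: u0 ∈ [-18/203, 31/203)
j=5 picked index 6: u0 ∈ [16/203, 2/7)
j=6 picked index 6: u0 ∈ [-13/203, 1/7)
intersection: [16/203, 1/7)

16/203 1/7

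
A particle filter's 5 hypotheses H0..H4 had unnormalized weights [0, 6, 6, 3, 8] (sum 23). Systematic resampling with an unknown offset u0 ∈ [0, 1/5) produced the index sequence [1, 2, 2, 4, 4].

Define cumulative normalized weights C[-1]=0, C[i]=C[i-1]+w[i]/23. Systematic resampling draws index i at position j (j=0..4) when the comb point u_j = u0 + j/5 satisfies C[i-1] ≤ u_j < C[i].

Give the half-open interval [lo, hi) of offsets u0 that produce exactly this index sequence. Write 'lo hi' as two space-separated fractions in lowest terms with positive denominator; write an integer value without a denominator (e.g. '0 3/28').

7/115 14/115

C = [0, 6/23, 12/23, 15/23, 1]
j=0 picked index 1: u0 ∈ [0, 6/23)
j=1 picked index 2: u0 ∈ [7/115, 37/115)
j=2 picked index 2: u0 ∈ [-16/115, 14/115)
j=3 picked index 4: u0 ∈ [6/115, 2/5)
j=4 picked index 4: u0 ∈ [-17/115, 1/5)
intersection: [7/115, 14/115)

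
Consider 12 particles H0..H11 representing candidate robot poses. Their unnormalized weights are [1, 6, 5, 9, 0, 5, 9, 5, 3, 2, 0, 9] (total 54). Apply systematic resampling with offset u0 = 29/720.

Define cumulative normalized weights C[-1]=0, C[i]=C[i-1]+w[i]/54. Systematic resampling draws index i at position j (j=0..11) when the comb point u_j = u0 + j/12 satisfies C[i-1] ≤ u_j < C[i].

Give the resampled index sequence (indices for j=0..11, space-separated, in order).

C = [1/54, 7/54, 2/9, 7/18, 7/18, 13/27, 35/54, 20/27, 43/54, 5/6, 5/6, 1]
j=0: u_0=29/720 ∈ [1/54, 7/54) → index 1
j=1: u_1=89/720 ∈ [1/54, 7/54) → index 1
j=2: u_2=149/720 ∈ [7/54, 2/9) → index 2
j=3: u_3=209/720 ∈ [2/9, 7/18) → index 3
j=4: u_4=269/720 ∈ [2/9, 7/18) → index 3
j=5: u_5=329/720 ∈ [7/18, 13/27) → index 5
j=6: u_6=389/720 ∈ [13/27, 35/54) → index 6
j=7: u_7=449/720 ∈ [13/27, 35/54) → index 6
j=8: u_8=509/720 ∈ [35/54, 20/27) → index 7
j=9: u_9=569/720 ∈ [20/27, 43/54) → index 8
j=10: u_10=629/720 ∈ [5/6, 1) → index 11
j=11: u_11=689/720 ∈ [5/6, 1) → index 11

1 1 2 3 3 5 6 6 7 8 11 11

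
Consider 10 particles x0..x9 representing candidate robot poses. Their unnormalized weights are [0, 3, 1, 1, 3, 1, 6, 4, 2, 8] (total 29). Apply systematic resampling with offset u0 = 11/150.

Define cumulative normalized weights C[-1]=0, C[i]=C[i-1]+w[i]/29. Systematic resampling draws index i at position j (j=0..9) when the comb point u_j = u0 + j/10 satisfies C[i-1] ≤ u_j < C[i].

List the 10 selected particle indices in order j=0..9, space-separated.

1 4 4 6 6 7 8 9 9 9

C = [0, 3/29, 4/29, 5/29, 8/29, 9/29, 15/29, 19/29, 21/29, 1]
j=0: u_0=11/150 ∈ [0, 3/29) → index 1
j=1: u_1=13/75 ∈ [5/29, 8/29) → index 4
j=2: u_2=41/150 ∈ [5/29, 8/29) → index 4
j=3: u_3=28/75 ∈ [9/29, 15/29) → index 6
j=4: u_4=71/150 ∈ [9/29, 15/29) → index 6
j=5: u_5=43/75 ∈ [15/29, 19/29) → index 7
j=6: u_6=101/150 ∈ [19/29, 21/29) → index 8
j=7: u_7=58/75 ∈ [21/29, 1) → index 9
j=8: u_8=131/150 ∈ [21/29, 1) → index 9
j=9: u_9=73/75 ∈ [21/29, 1) → index 9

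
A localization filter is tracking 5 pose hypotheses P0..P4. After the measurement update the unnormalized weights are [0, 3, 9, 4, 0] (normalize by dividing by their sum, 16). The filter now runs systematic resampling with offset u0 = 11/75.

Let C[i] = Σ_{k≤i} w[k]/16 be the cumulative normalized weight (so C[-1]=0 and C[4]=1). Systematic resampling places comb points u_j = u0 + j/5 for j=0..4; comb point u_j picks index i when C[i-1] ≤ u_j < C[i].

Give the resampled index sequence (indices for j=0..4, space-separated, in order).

C = [0, 3/16, 3/4, 1, 1]
j=0: u_0=11/75 ∈ [0, 3/16) → index 1
j=1: u_1=26/75 ∈ [3/16, 3/4) → index 2
j=2: u_2=41/75 ∈ [3/16, 3/4) → index 2
j=3: u_3=56/75 ∈ [3/16, 3/4) → index 2
j=4: u_4=71/75 ∈ [3/4, 1) → index 3

1 2 2 2 3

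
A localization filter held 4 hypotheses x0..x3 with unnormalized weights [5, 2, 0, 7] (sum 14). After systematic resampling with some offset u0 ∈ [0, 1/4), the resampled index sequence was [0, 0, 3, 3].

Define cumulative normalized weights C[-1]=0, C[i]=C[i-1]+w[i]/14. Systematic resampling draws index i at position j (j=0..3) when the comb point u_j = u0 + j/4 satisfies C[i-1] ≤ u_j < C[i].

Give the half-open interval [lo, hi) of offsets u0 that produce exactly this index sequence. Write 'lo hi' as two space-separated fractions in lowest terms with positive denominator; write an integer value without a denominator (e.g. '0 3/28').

0 3/28

C = [5/14, 1/2, 1/2, 1]
j=0 picked index 0: u0 ∈ [0, 5/14)
j=1 picked index 0: u0 ∈ [-1/4, 3/28)
j=2 picked index 3: u0 ∈ [0, 1/2)
j=3 picked index 3: u0 ∈ [-1/4, 1/4)
intersection: [0, 3/28)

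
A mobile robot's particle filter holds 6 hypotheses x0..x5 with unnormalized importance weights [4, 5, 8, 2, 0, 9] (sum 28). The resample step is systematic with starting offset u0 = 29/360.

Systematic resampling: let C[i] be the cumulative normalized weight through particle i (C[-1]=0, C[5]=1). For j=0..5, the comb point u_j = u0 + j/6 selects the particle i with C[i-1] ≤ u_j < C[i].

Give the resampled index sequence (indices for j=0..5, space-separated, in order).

0 1 2 2 5 5

C = [1/7, 9/28, 17/28, 19/28, 19/28, 1]
j=0: u_0=29/360 ∈ [0, 1/7) → index 0
j=1: u_1=89/360 ∈ [1/7, 9/28) → index 1
j=2: u_2=149/360 ∈ [9/28, 17/28) → index 2
j=3: u_3=209/360 ∈ [9/28, 17/28) → index 2
j=4: u_4=269/360 ∈ [19/28, 1) → index 5
j=5: u_5=329/360 ∈ [19/28, 1) → index 5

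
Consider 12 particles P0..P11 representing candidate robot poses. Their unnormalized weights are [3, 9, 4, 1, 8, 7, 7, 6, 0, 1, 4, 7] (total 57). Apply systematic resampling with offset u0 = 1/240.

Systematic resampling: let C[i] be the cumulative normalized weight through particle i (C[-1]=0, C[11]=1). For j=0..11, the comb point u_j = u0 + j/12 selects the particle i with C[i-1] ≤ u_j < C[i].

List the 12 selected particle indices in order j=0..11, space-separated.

C = [1/19, 4/19, 16/57, 17/57, 25/57, 32/57, 13/19, 15/19, 15/19, 46/57, 50/57, 1]
j=0: u_0=1/240 ∈ [0, 1/19) → index 0
j=1: u_1=7/80 ∈ [1/19, 4/19) → index 1
j=2: u_2=41/240 ∈ [1/19, 4/19) → index 1
j=3: u_3=61/240 ∈ [4/19, 16/57) → index 2
j=4: u_4=27/80 ∈ [17/57, 25/57) → index 4
j=5: u_5=101/240 ∈ [17/57, 25/57) → index 4
j=6: u_6=121/240 ∈ [25/57, 32/57) → index 5
j=7: u_7=47/80 ∈ [32/57, 13/19) → index 6
j=8: u_8=161/240 ∈ [32/57, 13/19) → index 6
j=9: u_9=181/240 ∈ [13/19, 15/19) → index 7
j=10: u_10=67/80 ∈ [46/57, 50/57) → index 10
j=11: u_11=221/240 ∈ [50/57, 1) → index 11

0 1 1 2 4 4 5 6 6 7 10 11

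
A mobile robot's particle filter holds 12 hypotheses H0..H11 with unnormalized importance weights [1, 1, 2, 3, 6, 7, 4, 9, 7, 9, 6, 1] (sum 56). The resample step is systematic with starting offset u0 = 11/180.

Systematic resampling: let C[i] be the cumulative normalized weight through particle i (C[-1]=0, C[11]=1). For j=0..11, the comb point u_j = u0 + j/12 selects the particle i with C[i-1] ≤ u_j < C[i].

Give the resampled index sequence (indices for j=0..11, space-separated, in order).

2 4 4 5 6 7 7 8 9 9 10 10

C = [1/56, 1/28, 1/14, 1/8, 13/56, 5/14, 3/7, 33/56, 5/7, 7/8, 55/56, 1]
j=0: u_0=11/180 ∈ [1/28, 1/14) → index 2
j=1: u_1=13/90 ∈ [1/8, 13/56) → index 4
j=2: u_2=41/180 ∈ [1/8, 13/56) → index 4
j=3: u_3=14/45 ∈ [13/56, 5/14) → index 5
j=4: u_4=71/180 ∈ [5/14, 3/7) → index 6
j=5: u_5=43/90 ∈ [3/7, 33/56) → index 7
j=6: u_6=101/180 ∈ [3/7, 33/56) → index 7
j=7: u_7=29/45 ∈ [33/56, 5/7) → index 8
j=8: u_8=131/180 ∈ [5/7, 7/8) → index 9
j=9: u_9=73/90 ∈ [5/7, 7/8) → index 9
j=10: u_10=161/180 ∈ [7/8, 55/56) → index 10
j=11: u_11=44/45 ∈ [7/8, 55/56) → index 10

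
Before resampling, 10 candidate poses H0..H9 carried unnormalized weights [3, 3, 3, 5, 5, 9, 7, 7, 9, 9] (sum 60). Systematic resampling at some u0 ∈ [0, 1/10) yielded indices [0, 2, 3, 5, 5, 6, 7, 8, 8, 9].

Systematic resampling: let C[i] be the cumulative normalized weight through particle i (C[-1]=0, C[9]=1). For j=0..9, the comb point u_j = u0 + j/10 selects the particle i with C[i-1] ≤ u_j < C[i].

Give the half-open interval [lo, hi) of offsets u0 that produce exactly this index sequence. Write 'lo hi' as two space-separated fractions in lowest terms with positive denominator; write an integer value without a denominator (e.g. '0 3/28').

1/60 1/30

C = [1/20, 1/10, 3/20, 7/30, 19/60, 7/15, 7/12, 7/10, 17/20, 1]
j=0 picked index 0: u0 ∈ [0, 1/20)
j=1 picked index 2: u0 ∈ [0, 1/20)
j=2 picked index 3: u0 ∈ [-1/20, 1/30)
j=3 picked index 5: u0 ∈ [1/60, 1/6)
j=4 picked index 5: u0 ∈ [-1/12, 1/15)
j=5 picked index 6: u0 ∈ [-1/30, 1/12)
j=6 picked index 7: u0 ∈ [-1/60, 1/10)
j=7 picked index 8: u0 ∈ [0, 3/20)
j=8 picked index 8: u0 ∈ [-1/10, 1/20)
j=9 picked index 9: u0 ∈ [-1/20, 1/10)
intersection: [1/60, 1/30)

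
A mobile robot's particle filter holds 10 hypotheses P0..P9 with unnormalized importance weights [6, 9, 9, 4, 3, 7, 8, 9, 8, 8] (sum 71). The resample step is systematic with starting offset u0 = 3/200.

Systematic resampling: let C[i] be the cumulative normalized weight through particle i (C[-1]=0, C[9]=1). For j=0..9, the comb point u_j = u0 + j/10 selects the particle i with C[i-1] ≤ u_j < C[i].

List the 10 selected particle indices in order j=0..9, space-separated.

0 1 2 2 4 5 6 7 8 9

C = [6/71, 15/71, 24/71, 28/71, 31/71, 38/71, 46/71, 55/71, 63/71, 1]
j=0: u_0=3/200 ∈ [0, 6/71) → index 0
j=1: u_1=23/200 ∈ [6/71, 15/71) → index 1
j=2: u_2=43/200 ∈ [15/71, 24/71) → index 2
j=3: u_3=63/200 ∈ [15/71, 24/71) → index 2
j=4: u_4=83/200 ∈ [28/71, 31/71) → index 4
j=5: u_5=103/200 ∈ [31/71, 38/71) → index 5
j=6: u_6=123/200 ∈ [38/71, 46/71) → index 6
j=7: u_7=143/200 ∈ [46/71, 55/71) → index 7
j=8: u_8=163/200 ∈ [55/71, 63/71) → index 8
j=9: u_9=183/200 ∈ [63/71, 1) → index 9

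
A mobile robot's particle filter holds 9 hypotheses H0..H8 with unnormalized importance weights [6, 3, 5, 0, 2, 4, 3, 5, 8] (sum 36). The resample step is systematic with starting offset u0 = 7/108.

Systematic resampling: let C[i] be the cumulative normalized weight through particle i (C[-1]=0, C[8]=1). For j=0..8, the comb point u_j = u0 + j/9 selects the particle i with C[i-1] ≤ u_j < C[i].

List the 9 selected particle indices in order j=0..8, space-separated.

0 1 2 4 5 6 7 8 8

C = [1/6, 1/4, 7/18, 7/18, 4/9, 5/9, 23/36, 7/9, 1]
j=0: u_0=7/108 ∈ [0, 1/6) → index 0
j=1: u_1=19/108 ∈ [1/6, 1/4) → index 1
j=2: u_2=31/108 ∈ [1/4, 7/18) → index 2
j=3: u_3=43/108 ∈ [7/18, 4/9) → index 4
j=4: u_4=55/108 ∈ [4/9, 5/9) → index 5
j=5: u_5=67/108 ∈ [5/9, 23/36) → index 6
j=6: u_6=79/108 ∈ [23/36, 7/9) → index 7
j=7: u_7=91/108 ∈ [7/9, 1) → index 8
j=8: u_8=103/108 ∈ [7/9, 1) → index 8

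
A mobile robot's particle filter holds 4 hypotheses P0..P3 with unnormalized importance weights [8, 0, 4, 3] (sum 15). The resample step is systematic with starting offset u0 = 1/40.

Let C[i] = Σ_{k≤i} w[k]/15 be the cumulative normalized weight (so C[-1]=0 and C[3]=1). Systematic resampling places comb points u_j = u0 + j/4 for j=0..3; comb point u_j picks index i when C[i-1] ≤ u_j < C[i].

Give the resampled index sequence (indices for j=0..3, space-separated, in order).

0 0 0 2

C = [8/15, 8/15, 4/5, 1]
j=0: u_0=1/40 ∈ [0, 8/15) → index 0
j=1: u_1=11/40 ∈ [0, 8/15) → index 0
j=2: u_2=21/40 ∈ [0, 8/15) → index 0
j=3: u_3=31/40 ∈ [8/15, 4/5) → index 2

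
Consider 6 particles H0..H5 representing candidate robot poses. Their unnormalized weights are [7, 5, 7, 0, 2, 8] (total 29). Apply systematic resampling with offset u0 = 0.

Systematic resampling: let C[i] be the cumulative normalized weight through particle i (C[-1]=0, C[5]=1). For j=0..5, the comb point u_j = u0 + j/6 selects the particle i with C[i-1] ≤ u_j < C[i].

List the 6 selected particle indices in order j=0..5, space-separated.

0 0 1 2 4 5

C = [7/29, 12/29, 19/29, 19/29, 21/29, 1]
j=0: u_0=0 ∈ [0, 7/29) → index 0
j=1: u_1=1/6 ∈ [0, 7/29) → index 0
j=2: u_2=1/3 ∈ [7/29, 12/29) → index 1
j=3: u_3=1/2 ∈ [12/29, 19/29) → index 2
j=4: u_4=2/3 ∈ [19/29, 21/29) → index 4
j=5: u_5=5/6 ∈ [21/29, 1) → index 5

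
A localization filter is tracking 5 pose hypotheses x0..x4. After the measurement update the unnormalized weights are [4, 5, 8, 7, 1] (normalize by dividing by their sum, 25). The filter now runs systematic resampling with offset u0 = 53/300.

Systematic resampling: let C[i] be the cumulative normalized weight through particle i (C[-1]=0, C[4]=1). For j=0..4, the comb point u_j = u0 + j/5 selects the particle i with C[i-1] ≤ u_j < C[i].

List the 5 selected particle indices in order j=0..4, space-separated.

C = [4/25, 9/25, 17/25, 24/25, 1]
j=0: u_0=53/300 ∈ [4/25, 9/25) → index 1
j=1: u_1=113/300 ∈ [9/25, 17/25) → index 2
j=2: u_2=173/300 ∈ [9/25, 17/25) → index 2
j=3: u_3=233/300 ∈ [17/25, 24/25) → index 3
j=4: u_4=293/300 ∈ [24/25, 1) → index 4

1 2 2 3 4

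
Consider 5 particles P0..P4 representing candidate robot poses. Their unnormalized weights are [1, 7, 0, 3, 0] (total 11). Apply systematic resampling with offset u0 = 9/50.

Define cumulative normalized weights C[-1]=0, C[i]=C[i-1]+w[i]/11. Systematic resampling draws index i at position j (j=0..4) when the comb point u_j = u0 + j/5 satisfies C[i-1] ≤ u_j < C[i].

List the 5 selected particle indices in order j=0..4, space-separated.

C = [1/11, 8/11, 8/11, 1, 1]
j=0: u_0=9/50 ∈ [1/11, 8/11) → index 1
j=1: u_1=19/50 ∈ [1/11, 8/11) → index 1
j=2: u_2=29/50 ∈ [1/11, 8/11) → index 1
j=3: u_3=39/50 ∈ [8/11, 1) → index 3
j=4: u_4=49/50 ∈ [8/11, 1) → index 3

1 1 1 3 3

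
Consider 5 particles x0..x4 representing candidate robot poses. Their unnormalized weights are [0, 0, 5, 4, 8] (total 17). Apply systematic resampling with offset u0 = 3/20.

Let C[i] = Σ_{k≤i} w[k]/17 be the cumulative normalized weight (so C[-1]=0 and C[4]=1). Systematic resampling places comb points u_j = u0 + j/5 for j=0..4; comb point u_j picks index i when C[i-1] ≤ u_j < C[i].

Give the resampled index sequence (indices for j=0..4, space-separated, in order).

2 3 4 4 4

C = [0, 0, 5/17, 9/17, 1]
j=0: u_0=3/20 ∈ [0, 5/17) → index 2
j=1: u_1=7/20 ∈ [5/17, 9/17) → index 3
j=2: u_2=11/20 ∈ [9/17, 1) → index 4
j=3: u_3=3/4 ∈ [9/17, 1) → index 4
j=4: u_4=19/20 ∈ [9/17, 1) → index 4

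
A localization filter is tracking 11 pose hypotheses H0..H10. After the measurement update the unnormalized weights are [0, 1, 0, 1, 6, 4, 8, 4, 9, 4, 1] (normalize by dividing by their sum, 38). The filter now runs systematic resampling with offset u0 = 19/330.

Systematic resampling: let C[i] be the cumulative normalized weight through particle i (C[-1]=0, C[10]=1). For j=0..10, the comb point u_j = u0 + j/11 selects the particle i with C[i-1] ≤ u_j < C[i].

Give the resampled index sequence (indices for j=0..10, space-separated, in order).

C = [0, 1/38, 1/38, 1/19, 4/19, 6/19, 10/19, 12/19, 33/38, 37/38, 1]
j=0: u_0=19/330 ∈ [1/19, 4/19) → index 4
j=1: u_1=49/330 ∈ [1/19, 4/19) → index 4
j=2: u_2=79/330 ∈ [4/19, 6/19) → index 5
j=3: u_3=109/330 ∈ [6/19, 10/19) → index 6
j=4: u_4=139/330 ∈ [6/19, 10/19) → index 6
j=5: u_5=169/330 ∈ [6/19, 10/19) → index 6
j=6: u_6=199/330 ∈ [10/19, 12/19) → index 7
j=7: u_7=229/330 ∈ [12/19, 33/38) → index 8
j=8: u_8=259/330 ∈ [12/19, 33/38) → index 8
j=9: u_9=289/330 ∈ [33/38, 37/38) → index 9
j=10: u_10=29/30 ∈ [33/38, 37/38) → index 9

4 4 5 6 6 6 7 8 8 9 9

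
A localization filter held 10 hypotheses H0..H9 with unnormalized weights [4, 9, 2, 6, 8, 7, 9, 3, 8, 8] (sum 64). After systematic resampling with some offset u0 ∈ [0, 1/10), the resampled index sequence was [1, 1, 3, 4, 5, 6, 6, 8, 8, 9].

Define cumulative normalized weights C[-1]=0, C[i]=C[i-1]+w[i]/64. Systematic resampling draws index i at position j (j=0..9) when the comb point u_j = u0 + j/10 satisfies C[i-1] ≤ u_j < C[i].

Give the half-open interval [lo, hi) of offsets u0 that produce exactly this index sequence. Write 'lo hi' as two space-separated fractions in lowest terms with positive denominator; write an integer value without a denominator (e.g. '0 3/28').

1/16 3/40

C = [1/16, 13/64, 15/64, 21/64, 29/64, 9/16, 45/64, 3/4, 7/8, 1]
j=0 picked index 1: u0 ∈ [1/16, 13/64)
j=1 picked index 1: u0 ∈ [-3/80, 33/320)
j=2 picked index 3: u0 ∈ [11/320, 41/320)
j=3 picked index 4: u0 ∈ [9/320, 49/320)
j=4 picked index 5: u0 ∈ [17/320, 13/80)
j=5 picked index 6: u0 ∈ [1/16, 13/64)
j=6 picked index 6: u0 ∈ [-3/80, 33/320)
j=7 picked index 8: u0 ∈ [1/20, 7/40)
j=8 picked index 8: u0 ∈ [-1/20, 3/40)
j=9 picked index 9: u0 ∈ [-1/40, 1/10)
intersection: [1/16, 3/40)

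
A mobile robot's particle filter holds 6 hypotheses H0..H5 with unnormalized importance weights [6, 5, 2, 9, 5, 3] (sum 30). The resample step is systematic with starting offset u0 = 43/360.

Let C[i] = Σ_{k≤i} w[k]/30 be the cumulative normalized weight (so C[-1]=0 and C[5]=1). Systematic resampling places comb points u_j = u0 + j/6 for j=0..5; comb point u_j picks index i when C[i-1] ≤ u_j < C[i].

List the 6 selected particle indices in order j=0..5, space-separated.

C = [1/5, 11/30, 13/30, 11/15, 9/10, 1]
j=0: u_0=43/360 ∈ [0, 1/5) → index 0
j=1: u_1=103/360 ∈ [1/5, 11/30) → index 1
j=2: u_2=163/360 ∈ [13/30, 11/15) → index 3
j=3: u_3=223/360 ∈ [13/30, 11/15) → index 3
j=4: u_4=283/360 ∈ [11/15, 9/10) → index 4
j=5: u_5=343/360 ∈ [9/10, 1) → index 5

0 1 3 3 4 5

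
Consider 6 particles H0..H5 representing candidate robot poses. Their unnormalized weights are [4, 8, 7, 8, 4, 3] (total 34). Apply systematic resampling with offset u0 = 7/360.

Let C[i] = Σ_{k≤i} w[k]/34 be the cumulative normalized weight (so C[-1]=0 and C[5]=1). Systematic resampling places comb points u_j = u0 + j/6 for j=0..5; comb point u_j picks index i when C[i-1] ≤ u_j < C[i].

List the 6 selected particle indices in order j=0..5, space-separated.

0 1 1 2 3 4

C = [2/17, 6/17, 19/34, 27/34, 31/34, 1]
j=0: u_0=7/360 ∈ [0, 2/17) → index 0
j=1: u_1=67/360 ∈ [2/17, 6/17) → index 1
j=2: u_2=127/360 ∈ [2/17, 6/17) → index 1
j=3: u_3=187/360 ∈ [6/17, 19/34) → index 2
j=4: u_4=247/360 ∈ [19/34, 27/34) → index 3
j=5: u_5=307/360 ∈ [27/34, 31/34) → index 4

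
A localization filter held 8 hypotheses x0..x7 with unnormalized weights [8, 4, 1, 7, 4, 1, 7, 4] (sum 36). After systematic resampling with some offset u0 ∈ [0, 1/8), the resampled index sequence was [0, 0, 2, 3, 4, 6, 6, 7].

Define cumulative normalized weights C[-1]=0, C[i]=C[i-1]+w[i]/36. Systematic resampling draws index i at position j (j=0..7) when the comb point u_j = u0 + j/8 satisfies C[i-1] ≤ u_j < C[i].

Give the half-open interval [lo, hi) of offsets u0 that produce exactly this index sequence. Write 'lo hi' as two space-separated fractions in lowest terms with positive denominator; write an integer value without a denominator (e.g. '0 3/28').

C = [2/9, 1/3, 13/36, 5/9, 2/3, 25/36, 8/9, 1]
j=0 picked index 0: u0 ∈ [0, 2/9)
j=1 picked index 0: u0 ∈ [-1/8, 7/72)
j=2 picked index 2: u0 ∈ [1/12, 1/9)
j=3 picked index 3: u0 ∈ [-1/72, 13/72)
j=4 picked index 4: u0 ∈ [1/18, 1/6)
j=5 picked index 6: u0 ∈ [5/72, 19/72)
j=6 picked index 6: u0 ∈ [-1/18, 5/36)
j=7 picked index 7: u0 ∈ [1/72, 1/8)
intersection: [1/12, 7/72)

1/12 7/72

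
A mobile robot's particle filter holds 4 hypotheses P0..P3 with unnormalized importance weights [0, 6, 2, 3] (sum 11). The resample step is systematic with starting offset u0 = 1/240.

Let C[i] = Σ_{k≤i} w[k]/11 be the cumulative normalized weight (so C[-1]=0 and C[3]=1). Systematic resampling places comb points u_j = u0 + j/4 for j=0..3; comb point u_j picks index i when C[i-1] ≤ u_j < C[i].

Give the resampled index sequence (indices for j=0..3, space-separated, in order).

C = [0, 6/11, 8/11, 1]
j=0: u_0=1/240 ∈ [0, 6/11) → index 1
j=1: u_1=61/240 ∈ [0, 6/11) → index 1
j=2: u_2=121/240 ∈ [0, 6/11) → index 1
j=3: u_3=181/240 ∈ [8/11, 1) → index 3

1 1 1 3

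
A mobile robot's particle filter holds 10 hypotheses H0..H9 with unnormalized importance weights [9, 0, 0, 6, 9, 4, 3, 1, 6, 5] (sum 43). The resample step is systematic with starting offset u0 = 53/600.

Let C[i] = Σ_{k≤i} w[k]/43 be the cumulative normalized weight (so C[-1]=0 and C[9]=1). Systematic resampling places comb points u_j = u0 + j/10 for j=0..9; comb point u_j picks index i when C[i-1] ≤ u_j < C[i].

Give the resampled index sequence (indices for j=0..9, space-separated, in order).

C = [9/43, 9/43, 9/43, 15/43, 24/43, 28/43, 31/43, 32/43, 38/43, 1]
j=0: u_0=53/600 ∈ [0, 9/43) → index 0
j=1: u_1=113/600 ∈ [0, 9/43) → index 0
j=2: u_2=173/600 ∈ [9/43, 15/43) → index 3
j=3: u_3=233/600 ∈ [15/43, 24/43) → index 4
j=4: u_4=293/600 ∈ [15/43, 24/43) → index 4
j=5: u_5=353/600 ∈ [24/43, 28/43) → index 5
j=6: u_6=413/600 ∈ [28/43, 31/43) → index 6
j=7: u_7=473/600 ∈ [32/43, 38/43) → index 8
j=8: u_8=533/600 ∈ [38/43, 1) → index 9
j=9: u_9=593/600 ∈ [38/43, 1) → index 9

0 0 3 4 4 5 6 8 9 9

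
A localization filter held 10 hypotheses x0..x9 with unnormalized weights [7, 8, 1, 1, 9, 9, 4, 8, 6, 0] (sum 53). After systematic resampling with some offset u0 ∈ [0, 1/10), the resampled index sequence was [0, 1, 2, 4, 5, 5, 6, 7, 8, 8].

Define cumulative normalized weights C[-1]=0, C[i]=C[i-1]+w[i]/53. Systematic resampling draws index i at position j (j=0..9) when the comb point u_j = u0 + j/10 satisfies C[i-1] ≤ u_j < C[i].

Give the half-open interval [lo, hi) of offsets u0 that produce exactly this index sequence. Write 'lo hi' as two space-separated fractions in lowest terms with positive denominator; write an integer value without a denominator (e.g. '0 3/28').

C = [7/53, 15/53, 16/53, 17/53, 26/53, 35/53, 39/53, 47/53, 1, 1]
j=0 picked index 0: u0 ∈ [0, 7/53)
j=1 picked index 1: u0 ∈ [17/530, 97/530)
j=2 picked index 2: u0 ∈ [22/265, 27/265)
j=3 picked index 4: u0 ∈ [11/530, 101/530)
j=4 picked index 5: u0 ∈ [24/265, 69/265)
j=5 picked index 5: u0 ∈ [-1/106, 17/106)
j=6 picked index 6: u0 ∈ [16/265, 36/265)
j=7 picked index 7: u0 ∈ [19/530, 99/530)
j=8 picked index 8: u0 ∈ [23/265, 1/5)
j=9 picked index 8: u0 ∈ [-7/530, 1/10)
intersection: [24/265, 1/10)

24/265 1/10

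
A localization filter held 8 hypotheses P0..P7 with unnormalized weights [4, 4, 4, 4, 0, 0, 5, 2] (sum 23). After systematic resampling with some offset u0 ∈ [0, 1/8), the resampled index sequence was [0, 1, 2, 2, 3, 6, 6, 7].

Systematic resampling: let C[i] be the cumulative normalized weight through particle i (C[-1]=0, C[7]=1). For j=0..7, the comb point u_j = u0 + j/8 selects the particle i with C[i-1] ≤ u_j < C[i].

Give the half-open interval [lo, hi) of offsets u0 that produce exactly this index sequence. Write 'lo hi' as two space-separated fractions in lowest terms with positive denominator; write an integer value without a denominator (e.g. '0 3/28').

C = [4/23, 8/23, 12/23, 16/23, 16/23, 16/23, 21/23, 1]
j=0 picked index 0: u0 ∈ [0, 4/23)
j=1 picked index 1: u0 ∈ [9/184, 41/184)
j=2 picked index 2: u0 ∈ [9/92, 25/92)
j=3 picked index 2: u0 ∈ [-5/184, 27/184)
j=4 picked index 3: u0 ∈ [1/46, 9/46)
j=5 picked index 6: u0 ∈ [13/184, 53/184)
j=6 picked index 6: u0 ∈ [-5/92, 15/92)
j=7 picked index 7: u0 ∈ [7/184, 1/8)
intersection: [9/92, 1/8)

9/92 1/8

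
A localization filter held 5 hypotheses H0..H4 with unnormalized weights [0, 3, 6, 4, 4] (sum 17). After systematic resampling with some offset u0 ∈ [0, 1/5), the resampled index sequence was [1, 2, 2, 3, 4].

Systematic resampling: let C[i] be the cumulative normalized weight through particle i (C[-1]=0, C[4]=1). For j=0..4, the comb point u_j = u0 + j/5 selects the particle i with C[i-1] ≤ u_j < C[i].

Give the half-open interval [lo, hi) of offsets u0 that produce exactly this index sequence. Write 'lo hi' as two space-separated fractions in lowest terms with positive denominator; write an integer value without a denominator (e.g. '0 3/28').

C = [0, 3/17, 9/17, 13/17, 1]
j=0 picked index 1: u0 ∈ [0, 3/17)
j=1 picked index 2: u0 ∈ [-2/85, 28/85)
j=2 picked index 2: u0 ∈ [-19/85, 11/85)
j=3 picked index 3: u0 ∈ [-6/85, 14/85)
j=4 picked index 4: u0 ∈ [-3/85, 1/5)
intersection: [0, 11/85)

0 11/85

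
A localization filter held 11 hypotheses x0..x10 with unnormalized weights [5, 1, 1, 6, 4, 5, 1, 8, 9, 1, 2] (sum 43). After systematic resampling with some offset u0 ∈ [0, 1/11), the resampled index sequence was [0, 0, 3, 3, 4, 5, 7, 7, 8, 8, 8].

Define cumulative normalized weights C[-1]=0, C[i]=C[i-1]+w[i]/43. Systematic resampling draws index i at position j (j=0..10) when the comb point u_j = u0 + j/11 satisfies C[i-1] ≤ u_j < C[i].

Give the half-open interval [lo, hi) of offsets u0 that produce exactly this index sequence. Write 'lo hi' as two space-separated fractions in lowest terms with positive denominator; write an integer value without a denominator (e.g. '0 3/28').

C = [5/43, 6/43, 7/43, 13/43, 17/43, 22/43, 23/43, 31/43, 40/43, 41/43, 1]
j=0 picked index 0: u0 ∈ [0, 5/43)
j=1 picked index 0: u0 ∈ [-1/11, 12/473)
j=2 picked index 3: u0 ∈ [-9/473, 57/473)
j=3 picked index 3: u0 ∈ [-52/473, 14/473)
j=4 picked index 4: u0 ∈ [-29/473, 15/473)
j=5 picked index 5: u0 ∈ [-28/473, 27/473)
j=6 picked index 7: u0 ∈ [-5/473, 83/473)
j=7 picked index 7: u0 ∈ [-48/473, 40/473)
j=8 picked index 8: u0 ∈ [-3/473, 96/473)
j=9 picked index 8: u0 ∈ [-46/473, 53/473)
j=10 picked index 8: u0 ∈ [-89/473, 10/473)
intersection: [0, 10/473)

0 10/473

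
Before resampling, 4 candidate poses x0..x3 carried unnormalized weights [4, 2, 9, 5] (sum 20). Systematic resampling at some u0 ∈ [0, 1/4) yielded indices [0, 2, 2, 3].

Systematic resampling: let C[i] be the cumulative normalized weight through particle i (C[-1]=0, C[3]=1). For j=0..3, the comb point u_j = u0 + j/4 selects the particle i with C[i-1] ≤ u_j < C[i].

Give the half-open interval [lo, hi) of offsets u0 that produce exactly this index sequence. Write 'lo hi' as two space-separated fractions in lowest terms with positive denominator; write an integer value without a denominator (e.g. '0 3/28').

1/20 1/5

C = [1/5, 3/10, 3/4, 1]
j=0 picked index 0: u0 ∈ [0, 1/5)
j=1 picked index 2: u0 ∈ [1/20, 1/2)
j=2 picked index 2: u0 ∈ [-1/5, 1/4)
j=3 picked index 3: u0 ∈ [0, 1/4)
intersection: [1/20, 1/5)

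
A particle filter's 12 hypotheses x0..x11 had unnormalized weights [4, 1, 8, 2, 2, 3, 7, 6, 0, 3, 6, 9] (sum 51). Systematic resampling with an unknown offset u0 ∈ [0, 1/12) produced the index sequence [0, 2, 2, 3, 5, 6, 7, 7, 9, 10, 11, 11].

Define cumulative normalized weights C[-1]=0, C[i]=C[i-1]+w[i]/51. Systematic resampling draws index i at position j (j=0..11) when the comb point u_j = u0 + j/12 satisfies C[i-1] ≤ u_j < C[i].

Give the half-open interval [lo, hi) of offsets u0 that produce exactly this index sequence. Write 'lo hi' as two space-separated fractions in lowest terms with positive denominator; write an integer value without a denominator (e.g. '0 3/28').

C = [4/51, 5/51, 13/51, 5/17, 1/3, 20/51, 9/17, 11/17, 11/17, 12/17, 14/17, 1]
j=0 picked index 0: u0 ∈ [0, 4/51)
j=1 picked index 2: u0 ∈ [1/68, 35/204)
j=2 picked index 2: u0 ∈ [-7/102, 3/34)
j=3 picked index 3: u0 ∈ [1/204, 3/68)
j=4 picked index 5: u0 ∈ [0, 1/17)
j=5 picked index 6: u0 ∈ [-5/204, 23/204)
j=6 picked index 7: u0 ∈ [1/34, 5/34)
j=7 picked index 7: u0 ∈ [-11/204, 13/204)
j=8 picked index 9: u0 ∈ [-1/51, 2/51)
j=9 picked index 10: u0 ∈ [-3/68, 5/68)
j=10 picked index 11: u0 ∈ [-1/102, 1/6)
j=11 picked index 11: u0 ∈ [-19/204, 1/12)
intersection: [1/34, 2/51)

1/34 2/51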